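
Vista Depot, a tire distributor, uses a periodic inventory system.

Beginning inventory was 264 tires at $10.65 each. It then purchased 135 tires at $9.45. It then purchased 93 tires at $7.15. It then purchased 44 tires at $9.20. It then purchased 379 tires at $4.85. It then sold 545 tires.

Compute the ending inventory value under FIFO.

Sale 1 (545) [FIFO — oldest first]: 264 @ $10.65 + 135 @ $9.45 + 93 @ $7.15 + 44 @ $9.20 + 9 @ $4.85 = $5,200.75
Ending inventory: 370 @ $4.85 = $1,794.50

Ending inventory = $1,794.50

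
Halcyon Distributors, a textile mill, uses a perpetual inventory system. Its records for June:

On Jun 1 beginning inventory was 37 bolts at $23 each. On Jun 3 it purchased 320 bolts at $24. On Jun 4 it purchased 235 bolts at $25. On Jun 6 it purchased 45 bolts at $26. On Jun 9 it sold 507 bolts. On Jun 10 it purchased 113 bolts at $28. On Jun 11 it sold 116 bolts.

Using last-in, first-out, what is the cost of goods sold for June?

Jun 9, 507 sold [LIFO — newest first]: 45 @ $26 + 235 @ $25 + 227 @ $24 = $12,493
Jun 11, 116 sold [LIFO — newest first]: 113 @ $28 + 3 @ $24 = $3,236
Total COGS = $12,493 + $3,236 = $15,729
Ending inventory: 37 @ $23 + 90 @ $24 = $3,011

COGS = $15,729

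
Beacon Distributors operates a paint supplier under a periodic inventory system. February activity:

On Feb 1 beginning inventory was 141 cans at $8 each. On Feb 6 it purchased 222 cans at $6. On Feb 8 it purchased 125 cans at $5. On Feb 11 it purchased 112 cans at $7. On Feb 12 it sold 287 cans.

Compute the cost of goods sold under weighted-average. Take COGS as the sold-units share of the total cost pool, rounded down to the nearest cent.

COGS = $1,850.67

Feb 12, sell 287: 287/600 × $3,869.00 → $1,850.67
Ending inventory (cost pool remaining) = $2,018.33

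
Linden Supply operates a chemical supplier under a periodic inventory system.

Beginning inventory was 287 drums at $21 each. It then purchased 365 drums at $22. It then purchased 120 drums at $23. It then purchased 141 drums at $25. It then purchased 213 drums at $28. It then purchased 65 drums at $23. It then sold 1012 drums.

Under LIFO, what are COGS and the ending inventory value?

Sale 1 (1012) [LIFO — newest first]: 65 @ $23 + 213 @ $28 + 141 @ $25 + 120 @ $23 + 365 @ $22 + 108 @ $21 = $24,042
Ending inventory: 179 @ $21 = $3,759

COGS = $24,042; ending inventory = $3,759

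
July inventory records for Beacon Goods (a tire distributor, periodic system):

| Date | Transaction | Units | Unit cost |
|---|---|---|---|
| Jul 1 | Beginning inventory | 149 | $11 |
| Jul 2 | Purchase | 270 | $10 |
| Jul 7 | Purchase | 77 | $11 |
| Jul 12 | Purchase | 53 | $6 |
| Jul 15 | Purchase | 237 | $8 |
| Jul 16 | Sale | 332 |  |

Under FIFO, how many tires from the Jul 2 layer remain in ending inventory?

Jul 16, 332 sold [FIFO — oldest first]: 149 @ $11 + 183 @ $10 = $3,469
Ending inventory: 87 @ $10 + 77 @ $11 + 53 @ $6 + 237 @ $8 = $3,931

87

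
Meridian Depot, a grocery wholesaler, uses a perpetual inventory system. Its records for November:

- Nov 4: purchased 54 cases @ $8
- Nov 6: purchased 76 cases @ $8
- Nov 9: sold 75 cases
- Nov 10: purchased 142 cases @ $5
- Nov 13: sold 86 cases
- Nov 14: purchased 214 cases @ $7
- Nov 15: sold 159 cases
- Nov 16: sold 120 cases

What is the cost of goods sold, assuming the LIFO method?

Nov 9, 75 sold [LIFO — newest first]: 75 @ $8 = $600
Nov 13, 86 sold [LIFO — newest first]: 86 @ $5 = $430
Nov 15, 159 sold [LIFO — newest first]: 159 @ $7 = $1,113
Nov 16, 120 sold [LIFO — newest first]: 55 @ $7 + 56 @ $5 + 1 @ $8 + 8 @ $8 = $737
Total COGS = $600 + $430 + $1,113 + $737 = $2,880
Ending inventory: 46 @ $8 = $368
Check: goods available $3,248 = COGS $2,880 + ending $368

COGS = $2,880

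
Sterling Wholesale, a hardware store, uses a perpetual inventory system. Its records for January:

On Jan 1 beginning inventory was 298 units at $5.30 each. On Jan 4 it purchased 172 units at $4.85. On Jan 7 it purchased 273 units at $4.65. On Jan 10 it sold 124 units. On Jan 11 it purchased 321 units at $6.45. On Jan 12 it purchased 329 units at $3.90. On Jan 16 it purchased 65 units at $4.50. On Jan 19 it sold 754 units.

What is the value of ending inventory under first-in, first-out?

Jan 10, 124 sold [FIFO — oldest first]: 124 @ $5.30 = $657.20
Jan 19, 754 sold [FIFO — oldest first]: 174 @ $5.30 + 172 @ $4.85 + 273 @ $4.65 + 135 @ $6.45 = $3,896.60
Total COGS = $657.20 + $3,896.60 = $4,553.80
Ending inventory: 186 @ $6.45 + 329 @ $3.90 + 65 @ $4.50 = $2,775.30

Ending inventory = $2,775.30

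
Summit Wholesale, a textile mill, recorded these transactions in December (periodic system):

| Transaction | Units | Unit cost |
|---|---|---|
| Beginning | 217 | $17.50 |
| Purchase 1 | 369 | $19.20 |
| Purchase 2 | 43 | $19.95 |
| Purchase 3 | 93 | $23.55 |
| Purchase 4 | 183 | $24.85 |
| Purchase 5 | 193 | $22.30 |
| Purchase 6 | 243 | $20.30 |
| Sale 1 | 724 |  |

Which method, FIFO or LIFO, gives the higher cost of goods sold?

LIFO

FIFO COGS: 217 @ $17.50 + 369 @ $19.20 + 43 @ $19.95 + 93 @ $23.55 + 2 @ $24.85 = $13,980.00
LIFO COGS: 243 @ $20.30 + 193 @ $22.30 + 183 @ $24.85 + 93 @ $23.55 + 12 @ $19.95 = $16,213.90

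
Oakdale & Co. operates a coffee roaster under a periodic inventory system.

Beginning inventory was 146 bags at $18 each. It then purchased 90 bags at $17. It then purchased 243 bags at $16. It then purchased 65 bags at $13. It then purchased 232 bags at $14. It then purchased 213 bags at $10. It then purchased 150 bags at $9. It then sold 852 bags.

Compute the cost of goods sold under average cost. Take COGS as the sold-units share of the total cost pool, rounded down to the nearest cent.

Sale 1, sell 852: 852/1139 × $15,619.00 → $11,683.39
Ending inventory (cost pool remaining) = $3,935.61

COGS = $11,683.39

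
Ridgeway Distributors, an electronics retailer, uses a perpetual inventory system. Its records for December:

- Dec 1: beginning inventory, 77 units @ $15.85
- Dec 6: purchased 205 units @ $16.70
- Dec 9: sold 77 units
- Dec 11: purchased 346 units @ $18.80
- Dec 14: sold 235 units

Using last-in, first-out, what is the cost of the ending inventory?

Dec 9, 77 sold [LIFO — newest first]: 77 @ $16.70 = $1,285.90
Dec 14, 235 sold [LIFO — newest first]: 235 @ $18.80 = $4,418.00
Total COGS = $1,285.90 + $4,418.00 = $5,703.90
Ending inventory: 77 @ $15.85 + 128 @ $16.70 + 111 @ $18.80 = $5,444.85
Check: goods available $11,148.75 = COGS $5,703.90 + ending $5,444.85

Ending inventory = $5,444.85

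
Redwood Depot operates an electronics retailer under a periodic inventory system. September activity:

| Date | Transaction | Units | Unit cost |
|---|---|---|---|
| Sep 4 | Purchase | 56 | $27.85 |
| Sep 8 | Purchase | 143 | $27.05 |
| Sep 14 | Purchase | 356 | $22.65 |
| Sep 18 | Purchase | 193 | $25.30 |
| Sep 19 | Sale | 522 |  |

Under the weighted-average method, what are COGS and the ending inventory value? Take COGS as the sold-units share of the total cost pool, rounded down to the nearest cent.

Sep 19, sell 522: 522/748 × $18,374.05 → $12,822.53
Ending inventory (cost pool remaining) = $5,551.52

COGS = $12,822.53; ending inventory = $5,551.52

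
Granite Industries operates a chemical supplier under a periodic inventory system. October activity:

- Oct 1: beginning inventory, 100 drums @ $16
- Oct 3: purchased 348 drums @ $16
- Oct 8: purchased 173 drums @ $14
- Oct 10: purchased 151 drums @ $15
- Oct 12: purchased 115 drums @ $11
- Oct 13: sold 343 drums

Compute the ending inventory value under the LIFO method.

Oct 13, 343 sold [LIFO — newest first]: 115 @ $11 + 151 @ $15 + 77 @ $14 = $4,608
Ending inventory: 100 @ $16 + 348 @ $16 + 96 @ $14 = $8,512

Ending inventory = $8,512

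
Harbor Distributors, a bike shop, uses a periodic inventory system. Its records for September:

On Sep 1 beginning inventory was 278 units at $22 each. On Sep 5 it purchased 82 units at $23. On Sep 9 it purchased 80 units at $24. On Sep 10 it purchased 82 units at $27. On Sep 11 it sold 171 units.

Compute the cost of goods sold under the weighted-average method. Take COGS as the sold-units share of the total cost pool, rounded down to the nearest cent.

Sep 11, sell 171: 171/522 × $12,136.00 → $3,975.58
Ending inventory (cost pool remaining) = $8,160.42

COGS = $3,975.58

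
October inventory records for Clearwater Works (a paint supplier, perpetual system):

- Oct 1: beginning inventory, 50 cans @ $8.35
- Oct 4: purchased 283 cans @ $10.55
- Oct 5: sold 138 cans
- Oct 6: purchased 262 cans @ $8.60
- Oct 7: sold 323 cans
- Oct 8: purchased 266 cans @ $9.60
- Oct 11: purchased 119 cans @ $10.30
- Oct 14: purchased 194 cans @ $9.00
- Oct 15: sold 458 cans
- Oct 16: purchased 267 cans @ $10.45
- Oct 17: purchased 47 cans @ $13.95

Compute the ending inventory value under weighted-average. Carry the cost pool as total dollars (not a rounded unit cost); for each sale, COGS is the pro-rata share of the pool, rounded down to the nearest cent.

After Oct 1: 50 on hand, pool $417.50 (≈ $8.3500 each)
After Oct 4: 333 on hand, pool $3,403.15 (≈ $10.2197 each)
Oct 5, sell 138: 138/333 × $3,403.15 → $1,410.31
After Oct 6: 457 on hand, pool $4,246.04 (≈ $9.2911 each)
Oct 7, sell 323: 323/457 × $4,246.04 → $3,001.03
After Oct 8: 400 on hand, pool $3,798.61 (≈ $9.4965 each)
After Oct 11: 519 on hand, pool $5,024.31 (≈ $9.6808 each)
After Oct 14: 713 on hand, pool $6,770.31 (≈ $9.4955 each)
Oct 15, sell 458: 458/713 × $6,770.31 → $4,348.95
After Oct 16: 522 on hand, pool $5,211.51 (≈ $9.9837 each)
After Oct 17: 569 on hand, pool $5,867.16 (≈ $10.3114 each)
Total COGS = $1,410.31 + $3,001.03 + $4,348.95 = $8,760.29
Ending inventory (cost pool remaining) = $5,867.16
Check: goods available $14,627.45 = COGS $8,760.29 + ending $5,867.16

Ending inventory = $5,867.16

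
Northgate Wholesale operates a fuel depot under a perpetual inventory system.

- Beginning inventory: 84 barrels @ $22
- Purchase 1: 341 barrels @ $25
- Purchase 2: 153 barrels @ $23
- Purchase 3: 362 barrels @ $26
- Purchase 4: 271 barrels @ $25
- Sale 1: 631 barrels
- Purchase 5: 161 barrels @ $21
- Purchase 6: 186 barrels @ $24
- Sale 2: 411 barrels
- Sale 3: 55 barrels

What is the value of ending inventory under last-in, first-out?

Sale 1 (631) [LIFO — newest first]: 271 @ $25 + 360 @ $26 = $16,135
Sale 2 (411) [LIFO — newest first]: 186 @ $24 + 161 @ $21 + 2 @ $26 + 62 @ $23 = $9,323
Sale 3 (55) [LIFO — newest first]: 55 @ $23 = $1,265
Total COGS = $16,135 + $9,323 + $1,265 = $26,723
Ending inventory: 84 @ $22 + 341 @ $25 + 36 @ $23 = $11,201

Ending inventory = $11,201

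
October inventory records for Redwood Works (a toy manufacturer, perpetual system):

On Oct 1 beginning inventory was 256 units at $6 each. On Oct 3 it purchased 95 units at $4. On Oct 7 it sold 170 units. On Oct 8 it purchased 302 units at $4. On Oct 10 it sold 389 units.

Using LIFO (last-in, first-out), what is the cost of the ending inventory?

Oct 7, 170 sold [LIFO — newest first]: 95 @ $4 + 75 @ $6 = $830
Oct 10, 389 sold [LIFO — newest first]: 302 @ $4 + 87 @ $6 = $1,730
Total COGS = $830 + $1,730 = $2,560
Ending inventory: 94 @ $6 = $564

Ending inventory = $564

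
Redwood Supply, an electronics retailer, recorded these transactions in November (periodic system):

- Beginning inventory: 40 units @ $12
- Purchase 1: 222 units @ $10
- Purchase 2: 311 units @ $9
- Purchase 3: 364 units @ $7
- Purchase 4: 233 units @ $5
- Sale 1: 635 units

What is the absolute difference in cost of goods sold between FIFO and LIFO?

$1,878

FIFO COGS: 40 @ $12 + 222 @ $10 + 311 @ $9 + 62 @ $7 = $5,933
LIFO COGS: 233 @ $5 + 364 @ $7 + 38 @ $9 = $4,055
Difference = |$5,933 − $4,055| = $1,878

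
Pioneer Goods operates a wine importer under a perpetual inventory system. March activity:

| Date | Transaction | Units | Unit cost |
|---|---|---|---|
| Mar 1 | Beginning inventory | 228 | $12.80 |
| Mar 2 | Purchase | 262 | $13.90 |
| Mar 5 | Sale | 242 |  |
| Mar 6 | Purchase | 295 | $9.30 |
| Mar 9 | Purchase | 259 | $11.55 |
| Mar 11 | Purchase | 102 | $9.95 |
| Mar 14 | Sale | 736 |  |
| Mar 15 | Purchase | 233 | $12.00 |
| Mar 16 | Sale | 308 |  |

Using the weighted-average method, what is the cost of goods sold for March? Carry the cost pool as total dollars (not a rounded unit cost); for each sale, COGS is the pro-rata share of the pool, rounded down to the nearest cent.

COGS = $15,023.57

After Mar 1: 228 on hand, pool $2,918.40 (≈ $12.8000 each)
After Mar 2: 490 on hand, pool $6,560.20 (≈ $13.3882 each)
Mar 5, sell 242: 242/490 × $6,560.20 → $3,239.93
After Mar 6: 543 on hand, pool $6,063.77 (≈ $11.1672 each)
After Mar 9: 802 on hand, pool $9,055.22 (≈ $11.2908 each)
After Mar 11: 904 on hand, pool $10,070.12 (≈ $11.1395 each)
Mar 14, sell 736: 736/904 × $10,070.12 → $8,198.68
After Mar 15: 401 on hand, pool $4,667.44 (≈ $11.6395 each)
Mar 16, sell 308: 308/401 × $4,667.44 → $3,584.96
Total COGS = $3,239.93 + $8,198.68 + $3,584.96 = $15,023.57
Ending inventory (cost pool remaining) = $1,082.48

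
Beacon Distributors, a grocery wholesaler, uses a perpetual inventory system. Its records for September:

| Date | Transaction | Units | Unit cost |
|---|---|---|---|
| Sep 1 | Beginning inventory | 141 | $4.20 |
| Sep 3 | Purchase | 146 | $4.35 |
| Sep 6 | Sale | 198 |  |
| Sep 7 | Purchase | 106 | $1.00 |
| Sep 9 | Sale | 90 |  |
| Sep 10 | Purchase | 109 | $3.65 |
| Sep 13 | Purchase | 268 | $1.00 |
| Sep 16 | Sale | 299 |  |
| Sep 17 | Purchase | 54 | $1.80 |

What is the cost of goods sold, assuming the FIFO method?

Sep 6, 198 sold [FIFO — oldest first]: 141 @ $4.20 + 57 @ $4.35 = $840.15
Sep 9, 90 sold [FIFO — oldest first]: 89 @ $4.35 + 1 @ $1.00 = $388.15
Sep 16, 299 sold [FIFO — oldest first]: 105 @ $1.00 + 109 @ $3.65 + 85 @ $1.00 = $587.85
Total COGS = $840.15 + $388.15 + $587.85 = $1,816.15
Ending inventory: 183 @ $1.00 + 54 @ $1.80 = $280.20

COGS = $1,816.15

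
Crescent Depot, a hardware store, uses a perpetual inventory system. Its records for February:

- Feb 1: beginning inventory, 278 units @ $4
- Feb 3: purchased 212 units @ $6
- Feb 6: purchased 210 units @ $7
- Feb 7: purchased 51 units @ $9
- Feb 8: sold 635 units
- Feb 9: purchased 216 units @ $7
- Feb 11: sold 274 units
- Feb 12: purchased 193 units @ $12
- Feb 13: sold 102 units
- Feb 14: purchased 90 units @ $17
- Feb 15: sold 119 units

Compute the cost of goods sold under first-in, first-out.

Feb 8, 635 sold [FIFO — oldest first]: 278 @ $4 + 212 @ $6 + 145 @ $7 = $3,399
Feb 11, 274 sold [FIFO — oldest first]: 65 @ $7 + 51 @ $9 + 158 @ $7 = $2,020
Feb 13, 102 sold [FIFO — oldest first]: 58 @ $7 + 44 @ $12 = $934
Feb 15, 119 sold [FIFO — oldest first]: 119 @ $12 = $1,428
Total COGS = $3,399 + $2,020 + $934 + $1,428 = $7,781
Ending inventory: 30 @ $12 + 90 @ $17 = $1,890

COGS = $7,781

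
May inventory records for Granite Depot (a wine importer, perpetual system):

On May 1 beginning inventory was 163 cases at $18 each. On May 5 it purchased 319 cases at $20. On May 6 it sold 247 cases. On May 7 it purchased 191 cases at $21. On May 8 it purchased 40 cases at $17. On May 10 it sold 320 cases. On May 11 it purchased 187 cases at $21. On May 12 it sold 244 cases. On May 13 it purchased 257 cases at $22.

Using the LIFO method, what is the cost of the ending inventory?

Ending inventory = $7,256

May 6, 247 sold [LIFO — newest first]: 247 @ $20 = $4,940
May 10, 320 sold [LIFO — newest first]: 40 @ $17 + 191 @ $21 + 72 @ $20 + 17 @ $18 = $6,437
May 12, 244 sold [LIFO — newest first]: 187 @ $21 + 57 @ $18 = $4,953
Total COGS = $4,940 + $6,437 + $4,953 = $16,330
Ending inventory: 89 @ $18 + 257 @ $22 = $7,256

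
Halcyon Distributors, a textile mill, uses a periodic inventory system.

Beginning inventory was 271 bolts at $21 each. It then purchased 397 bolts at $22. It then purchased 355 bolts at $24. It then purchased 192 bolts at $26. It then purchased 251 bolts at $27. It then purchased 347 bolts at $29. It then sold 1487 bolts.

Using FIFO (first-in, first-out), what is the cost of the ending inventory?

Ending inventory = $9,454

Sale 1 (1487) [FIFO — oldest first]: 271 @ $21 + 397 @ $22 + 355 @ $24 + 192 @ $26 + 251 @ $27 + 21 @ $29 = $35,323
Ending inventory: 326 @ $29 = $9,454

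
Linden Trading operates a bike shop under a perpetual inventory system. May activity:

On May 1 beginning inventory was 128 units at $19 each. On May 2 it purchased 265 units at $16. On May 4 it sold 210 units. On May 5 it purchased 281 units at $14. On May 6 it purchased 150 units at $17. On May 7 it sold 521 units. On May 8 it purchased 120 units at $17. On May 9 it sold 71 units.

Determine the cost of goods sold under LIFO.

May 4, 210 sold [LIFO — newest first]: 210 @ $16 = $3,360
May 7, 521 sold [LIFO — newest first]: 150 @ $17 + 281 @ $14 + 55 @ $16 + 35 @ $19 = $8,029
May 9, 71 sold [LIFO — newest first]: 71 @ $17 = $1,207
Total COGS = $3,360 + $8,029 + $1,207 = $12,596
Ending inventory: 93 @ $19 + 49 @ $17 = $2,600
Check: goods available $15,196 = COGS $12,596 + ending $2,600

COGS = $12,596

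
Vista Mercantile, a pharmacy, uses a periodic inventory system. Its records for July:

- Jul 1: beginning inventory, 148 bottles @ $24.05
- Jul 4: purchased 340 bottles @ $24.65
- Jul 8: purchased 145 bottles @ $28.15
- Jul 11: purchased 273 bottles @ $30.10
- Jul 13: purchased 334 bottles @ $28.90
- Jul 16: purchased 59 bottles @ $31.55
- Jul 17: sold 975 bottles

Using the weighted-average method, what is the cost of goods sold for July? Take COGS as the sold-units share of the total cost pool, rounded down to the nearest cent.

COGS = $26,835.76

Jul 17, sell 975: 975/1299 × $35,753.50 → $26,835.76
Ending inventory (cost pool remaining) = $8,917.74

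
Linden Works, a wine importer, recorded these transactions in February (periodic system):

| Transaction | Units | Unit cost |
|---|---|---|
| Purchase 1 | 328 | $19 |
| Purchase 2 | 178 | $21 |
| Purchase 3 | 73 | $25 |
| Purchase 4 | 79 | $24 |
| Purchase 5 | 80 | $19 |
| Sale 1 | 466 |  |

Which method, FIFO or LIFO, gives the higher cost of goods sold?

LIFO

FIFO COGS: 328 @ $19 + 138 @ $21 = $9,130
LIFO COGS: 80 @ $19 + 79 @ $24 + 73 @ $25 + 178 @ $21 + 56 @ $19 = $10,043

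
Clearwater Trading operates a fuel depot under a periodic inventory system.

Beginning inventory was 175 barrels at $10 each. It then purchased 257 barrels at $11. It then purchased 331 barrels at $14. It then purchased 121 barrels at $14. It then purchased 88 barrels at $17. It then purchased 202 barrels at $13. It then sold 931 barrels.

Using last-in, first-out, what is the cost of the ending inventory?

Ending inventory = $2,498

Sale 1 (931) [LIFO — newest first]: 202 @ $13 + 88 @ $17 + 121 @ $14 + 331 @ $14 + 189 @ $11 = $12,529
Ending inventory: 175 @ $10 + 68 @ $11 = $2,498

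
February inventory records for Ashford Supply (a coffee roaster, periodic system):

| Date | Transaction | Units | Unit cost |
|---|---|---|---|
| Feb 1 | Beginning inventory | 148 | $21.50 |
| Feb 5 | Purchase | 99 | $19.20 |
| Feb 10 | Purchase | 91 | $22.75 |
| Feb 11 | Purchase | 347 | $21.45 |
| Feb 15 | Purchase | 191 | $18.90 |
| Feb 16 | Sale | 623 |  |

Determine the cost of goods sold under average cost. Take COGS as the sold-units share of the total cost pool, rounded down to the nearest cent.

Feb 16, sell 623: 623/876 × $18,206.10 → $12,947.94
Ending inventory (cost pool remaining) = $5,258.16
Check: goods available $18,206.10 = COGS $12,947.94 + ending $5,258.16

COGS = $12,947.94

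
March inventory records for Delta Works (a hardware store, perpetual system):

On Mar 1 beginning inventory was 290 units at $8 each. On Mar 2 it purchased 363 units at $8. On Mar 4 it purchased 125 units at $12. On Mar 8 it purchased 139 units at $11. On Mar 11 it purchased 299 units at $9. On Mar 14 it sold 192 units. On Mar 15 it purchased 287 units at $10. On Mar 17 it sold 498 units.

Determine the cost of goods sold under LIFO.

COGS = $6,705

Mar 14, 192 sold [LIFO — newest first]: 192 @ $9 = $1,728
Mar 17, 498 sold [LIFO — newest first]: 287 @ $10 + 107 @ $9 + 104 @ $11 = $4,977
Total COGS = $1,728 + $4,977 = $6,705
Ending inventory: 290 @ $8 + 363 @ $8 + 125 @ $12 + 35 @ $11 = $7,109
Check: goods available $13,814 = COGS $6,705 + ending $7,109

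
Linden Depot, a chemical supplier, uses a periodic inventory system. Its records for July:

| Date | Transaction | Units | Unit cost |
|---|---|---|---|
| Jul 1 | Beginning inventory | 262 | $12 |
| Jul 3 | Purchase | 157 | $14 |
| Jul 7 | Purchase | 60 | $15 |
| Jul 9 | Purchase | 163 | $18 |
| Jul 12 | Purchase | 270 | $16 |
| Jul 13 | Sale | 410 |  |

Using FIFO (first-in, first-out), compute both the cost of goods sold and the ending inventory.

COGS = $5,216; ending inventory = $8,280

Jul 13, 410 sold [FIFO — oldest first]: 262 @ $12 + 148 @ $14 = $5,216
Ending inventory: 9 @ $14 + 60 @ $15 + 163 @ $18 + 270 @ $16 = $8,280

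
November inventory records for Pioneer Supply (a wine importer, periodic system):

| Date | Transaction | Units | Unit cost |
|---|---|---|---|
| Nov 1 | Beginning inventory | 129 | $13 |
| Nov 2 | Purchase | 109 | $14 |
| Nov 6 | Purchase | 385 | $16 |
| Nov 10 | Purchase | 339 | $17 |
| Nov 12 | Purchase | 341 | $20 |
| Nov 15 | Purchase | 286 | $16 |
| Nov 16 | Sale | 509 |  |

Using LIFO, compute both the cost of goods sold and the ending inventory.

Nov 16, 509 sold [LIFO — newest first]: 286 @ $16 + 223 @ $20 = $9,036
Ending inventory: 129 @ $13 + 109 @ $14 + 385 @ $16 + 339 @ $17 + 118 @ $20 = $17,486

COGS = $9,036; ending inventory = $17,486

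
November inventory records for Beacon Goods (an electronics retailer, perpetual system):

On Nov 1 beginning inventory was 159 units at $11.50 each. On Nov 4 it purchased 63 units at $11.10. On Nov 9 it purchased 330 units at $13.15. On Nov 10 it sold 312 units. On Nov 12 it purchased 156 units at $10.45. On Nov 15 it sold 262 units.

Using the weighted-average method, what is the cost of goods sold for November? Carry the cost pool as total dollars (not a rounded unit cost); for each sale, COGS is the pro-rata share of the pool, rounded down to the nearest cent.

COGS = $6,935.52

After Nov 1: 159 on hand, pool $1,828.50 (≈ $11.5000 each)
After Nov 4: 222 on hand, pool $2,527.80 (≈ $11.3865 each)
After Nov 9: 552 on hand, pool $6,867.30 (≈ $12.4408 each)
Nov 10, sell 312: 312/552 × $6,867.30 → $3,881.51
After Nov 12: 396 on hand, pool $4,615.99 (≈ $11.6565 each)
Nov 15, sell 262: 262/396 × $4,615.99 → $3,054.01
Total COGS = $3,881.51 + $3,054.01 = $6,935.52
Ending inventory (cost pool remaining) = $1,561.98
Check: goods available $8,497.50 = COGS $6,935.52 + ending $1,561.98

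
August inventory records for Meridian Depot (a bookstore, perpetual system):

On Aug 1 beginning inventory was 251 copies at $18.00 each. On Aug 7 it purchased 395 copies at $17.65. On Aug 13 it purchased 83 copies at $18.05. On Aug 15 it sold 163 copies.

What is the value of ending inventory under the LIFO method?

Aug 15, 163 sold [LIFO — newest first]: 83 @ $18.05 + 80 @ $17.65 = $2,910.15
Ending inventory: 251 @ $18.00 + 315 @ $17.65 = $10,077.75

Ending inventory = $10,077.75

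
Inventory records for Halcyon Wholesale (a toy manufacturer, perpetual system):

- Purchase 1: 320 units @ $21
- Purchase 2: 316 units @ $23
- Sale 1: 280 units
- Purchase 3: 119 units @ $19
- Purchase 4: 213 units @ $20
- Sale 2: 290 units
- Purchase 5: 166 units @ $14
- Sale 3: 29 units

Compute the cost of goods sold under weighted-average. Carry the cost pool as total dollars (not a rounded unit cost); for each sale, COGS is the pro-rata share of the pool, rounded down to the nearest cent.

COGS = $12,753.60

After Purchase 1: 320 on hand, pool $6,720.00 (≈ $21.0000 each)
After Purchase 2: 636 on hand, pool $13,988.00 (≈ $21.9937 each)
Sale 1, sell 280: 280/636 × $13,988.00 → $6,158.23
After Purchase 3: 475 on hand, pool $10,090.77 (≈ $21.2437 each)
After Purchase 4: 688 on hand, pool $14,350.77 (≈ $20.8587 each)
Sale 2, sell 290: 290/688 × $14,350.77 → $6,049.01
After Purchase 5: 564 on hand, pool $10,625.76 (≈ $18.8400 each)
Sale 3, sell 29: 29/564 × $10,625.76 → $546.36
Total COGS = $6,158.23 + $6,049.01 + $546.36 = $12,753.60
Ending inventory (cost pool remaining) = $10,079.40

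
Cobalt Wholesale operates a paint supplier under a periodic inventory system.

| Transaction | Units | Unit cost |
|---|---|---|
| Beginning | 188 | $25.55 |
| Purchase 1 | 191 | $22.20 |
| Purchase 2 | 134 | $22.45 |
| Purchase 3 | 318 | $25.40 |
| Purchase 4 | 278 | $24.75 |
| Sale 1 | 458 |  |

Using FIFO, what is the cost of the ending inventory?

Sale 1 (458) [FIFO — oldest first]: 188 @ $25.55 + 191 @ $22.20 + 79 @ $22.45 = $10,817.15
Ending inventory: 55 @ $22.45 + 318 @ $25.40 + 278 @ $24.75 = $16,192.45
Check: goods available $27,009.60 = COGS $10,817.15 + ending $16,192.45

Ending inventory = $16,192.45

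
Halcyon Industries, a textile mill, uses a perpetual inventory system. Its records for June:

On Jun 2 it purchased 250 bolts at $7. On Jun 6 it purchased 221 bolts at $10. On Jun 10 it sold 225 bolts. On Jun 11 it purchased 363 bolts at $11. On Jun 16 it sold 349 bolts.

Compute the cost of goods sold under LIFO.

COGS = $6,077

Jun 10, 225 sold [LIFO — newest first]: 221 @ $10 + 4 @ $7 = $2,238
Jun 16, 349 sold [LIFO — newest first]: 349 @ $11 = $3,839
Total COGS = $2,238 + $3,839 = $6,077
Ending inventory: 246 @ $7 + 14 @ $11 = $1,876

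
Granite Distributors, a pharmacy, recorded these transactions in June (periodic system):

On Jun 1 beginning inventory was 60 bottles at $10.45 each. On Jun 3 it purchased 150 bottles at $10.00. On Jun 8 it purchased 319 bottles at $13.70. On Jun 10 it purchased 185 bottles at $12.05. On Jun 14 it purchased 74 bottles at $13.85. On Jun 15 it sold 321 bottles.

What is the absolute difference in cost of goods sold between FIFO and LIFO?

$455.85

FIFO COGS: 60 @ $10.45 + 150 @ $10.00 + 111 @ $13.70 = $3,647.70
LIFO COGS: 74 @ $13.85 + 185 @ $12.05 + 62 @ $13.70 = $4,103.55
Difference = |$3,647.70 − $4,103.55| = $455.85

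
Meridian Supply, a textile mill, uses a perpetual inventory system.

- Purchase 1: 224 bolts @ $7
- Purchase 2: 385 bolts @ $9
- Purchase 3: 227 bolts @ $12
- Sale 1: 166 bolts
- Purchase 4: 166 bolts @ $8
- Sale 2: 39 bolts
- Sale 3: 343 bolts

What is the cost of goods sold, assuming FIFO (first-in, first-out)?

Sale 1 (166) [FIFO — oldest first]: 166 @ $7 = $1,162
Sale 2 (39) [FIFO — oldest first]: 39 @ $7 = $273
Sale 3 (343) [FIFO — oldest first]: 19 @ $7 + 324 @ $9 = $3,049
Total COGS = $1,162 + $273 + $3,049 = $4,484
Ending inventory: 61 @ $9 + 227 @ $12 + 166 @ $8 = $4,601

COGS = $4,484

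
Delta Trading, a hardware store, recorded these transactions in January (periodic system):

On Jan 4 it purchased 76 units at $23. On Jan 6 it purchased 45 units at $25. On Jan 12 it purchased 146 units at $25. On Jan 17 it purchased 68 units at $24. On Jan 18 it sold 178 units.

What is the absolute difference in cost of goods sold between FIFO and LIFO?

$84

FIFO COGS: 76 @ $23 + 45 @ $25 + 57 @ $25 = $4,298
LIFO COGS: 68 @ $24 + 110 @ $25 = $4,382
Difference = |$4,298 − $4,382| = $84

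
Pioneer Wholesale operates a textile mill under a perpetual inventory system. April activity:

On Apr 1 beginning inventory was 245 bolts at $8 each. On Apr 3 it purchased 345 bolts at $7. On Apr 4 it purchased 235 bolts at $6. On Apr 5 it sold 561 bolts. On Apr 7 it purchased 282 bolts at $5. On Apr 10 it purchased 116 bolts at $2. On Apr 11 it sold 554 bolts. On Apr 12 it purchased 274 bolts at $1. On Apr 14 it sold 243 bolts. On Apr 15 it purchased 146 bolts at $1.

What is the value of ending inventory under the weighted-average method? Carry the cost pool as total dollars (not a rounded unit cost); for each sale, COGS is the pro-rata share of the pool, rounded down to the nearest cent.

After Apr 1: 245 on hand, pool $1,960.00 (≈ $8.0000 each)
After Apr 3: 590 on hand, pool $4,375.00 (≈ $7.4153 each)
After Apr 4: 825 on hand, pool $5,785.00 (≈ $7.0121 each)
Apr 5, sell 561: 561/825 × $5,785.00 → $3,933.80
After Apr 7: 546 on hand, pool $3,261.20 (≈ $5.9729 each)
After Apr 10: 662 on hand, pool $3,493.20 (≈ $5.2767 each)
Apr 11, sell 554: 554/662 × $3,493.20 → $2,923.31
After Apr 12: 382 on hand, pool $843.89 (≈ $2.2091 each)
Apr 14, sell 243: 243/382 × $843.89 → $536.82
After Apr 15: 285 on hand, pool $453.07 (≈ $1.5897 each)
Total COGS = $3,933.80 + $2,923.31 + $536.82 = $7,393.93
Ending inventory (cost pool remaining) = $453.07

Ending inventory = $453.07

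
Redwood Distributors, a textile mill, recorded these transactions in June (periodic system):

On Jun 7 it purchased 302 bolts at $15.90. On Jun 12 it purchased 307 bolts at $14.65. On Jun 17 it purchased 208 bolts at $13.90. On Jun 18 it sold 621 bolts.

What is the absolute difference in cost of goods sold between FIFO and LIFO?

FIFO COGS: 302 @ $15.90 + 307 @ $14.65 + 12 @ $13.90 = $9,466.15
LIFO COGS: 208 @ $13.90 + 307 @ $14.65 + 106 @ $15.90 = $9,074.15
Difference = |$9,466.15 − $9,074.15| = $392.00

$392.00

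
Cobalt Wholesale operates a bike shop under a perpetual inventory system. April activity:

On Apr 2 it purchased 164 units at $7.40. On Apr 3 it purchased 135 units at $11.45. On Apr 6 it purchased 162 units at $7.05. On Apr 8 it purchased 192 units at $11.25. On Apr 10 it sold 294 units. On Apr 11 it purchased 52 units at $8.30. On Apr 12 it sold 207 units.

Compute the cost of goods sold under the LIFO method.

Apr 10, 294 sold [LIFO — newest first]: 192 @ $11.25 + 102 @ $7.05 = $2,879.10
Apr 12, 207 sold [LIFO — newest first]: 52 @ $8.30 + 60 @ $7.05 + 95 @ $11.45 = $1,942.35
Total COGS = $2,879.10 + $1,942.35 = $4,821.45
Ending inventory: 164 @ $7.40 + 40 @ $11.45 = $1,671.60

COGS = $4,821.45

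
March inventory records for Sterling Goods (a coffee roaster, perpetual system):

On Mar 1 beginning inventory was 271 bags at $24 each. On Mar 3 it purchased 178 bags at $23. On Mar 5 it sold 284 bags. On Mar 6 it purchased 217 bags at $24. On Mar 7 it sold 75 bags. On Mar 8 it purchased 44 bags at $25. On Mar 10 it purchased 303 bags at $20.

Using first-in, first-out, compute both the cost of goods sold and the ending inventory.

COGS = $8,528; ending inventory = $14,438

Mar 5, 284 sold [FIFO — oldest first]: 271 @ $24 + 13 @ $23 = $6,803
Mar 7, 75 sold [FIFO — oldest first]: 75 @ $23 = $1,725
Total COGS = $6,803 + $1,725 = $8,528
Ending inventory: 90 @ $23 + 217 @ $24 + 44 @ $25 + 303 @ $20 = $14,438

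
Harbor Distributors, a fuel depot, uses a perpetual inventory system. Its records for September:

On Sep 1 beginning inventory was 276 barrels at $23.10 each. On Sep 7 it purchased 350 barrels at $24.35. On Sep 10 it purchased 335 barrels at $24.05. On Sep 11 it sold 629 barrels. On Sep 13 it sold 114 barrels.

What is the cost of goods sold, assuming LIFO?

COGS = $17,919.05

Sep 11, 629 sold [LIFO — newest first]: 335 @ $24.05 + 294 @ $24.35 = $15,215.65
Sep 13, 114 sold [LIFO — newest first]: 56 @ $24.35 + 58 @ $23.10 = $2,703.40
Total COGS = $15,215.65 + $2,703.40 = $17,919.05
Ending inventory: 218 @ $23.10 = $5,035.80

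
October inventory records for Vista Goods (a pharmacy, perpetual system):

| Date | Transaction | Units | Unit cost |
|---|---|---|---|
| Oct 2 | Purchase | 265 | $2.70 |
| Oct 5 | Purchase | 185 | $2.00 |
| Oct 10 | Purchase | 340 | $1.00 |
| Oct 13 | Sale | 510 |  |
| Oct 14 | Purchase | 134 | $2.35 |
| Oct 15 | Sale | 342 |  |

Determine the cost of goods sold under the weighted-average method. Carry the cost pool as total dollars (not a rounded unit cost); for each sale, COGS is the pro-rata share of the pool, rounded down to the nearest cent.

COGS = $1,597.76

After Oct 2: 265 on hand, pool $715.50 (≈ $2.7000 each)
After Oct 5: 450 on hand, pool $1,085.50 (≈ $2.4122 each)
After Oct 10: 790 on hand, pool $1,425.50 (≈ $1.8044 each)
Oct 13, sell 510: 510/790 × $1,425.50 → $920.25
After Oct 14: 414 on hand, pool $820.15 (≈ $1.9810 each)
Oct 15, sell 342: 342/414 × $820.15 → $677.51
Total COGS = $920.25 + $677.51 = $1,597.76
Ending inventory (cost pool remaining) = $142.64
Check: goods available $1,740.40 = COGS $1,597.76 + ending $142.64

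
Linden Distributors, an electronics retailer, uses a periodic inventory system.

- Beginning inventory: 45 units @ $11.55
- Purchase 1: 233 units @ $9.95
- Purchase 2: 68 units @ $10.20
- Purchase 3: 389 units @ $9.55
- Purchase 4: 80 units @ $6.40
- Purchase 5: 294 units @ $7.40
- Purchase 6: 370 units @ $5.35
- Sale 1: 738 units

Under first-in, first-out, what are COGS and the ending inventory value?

Sale 1 (738) [FIFO — oldest first]: 45 @ $11.55 + 233 @ $9.95 + 68 @ $10.20 + 389 @ $9.55 + 3 @ $6.40 = $7,265.85
Ending inventory: 77 @ $6.40 + 294 @ $7.40 + 370 @ $5.35 = $4,647.90

COGS = $7,265.85; ending inventory = $4,647.90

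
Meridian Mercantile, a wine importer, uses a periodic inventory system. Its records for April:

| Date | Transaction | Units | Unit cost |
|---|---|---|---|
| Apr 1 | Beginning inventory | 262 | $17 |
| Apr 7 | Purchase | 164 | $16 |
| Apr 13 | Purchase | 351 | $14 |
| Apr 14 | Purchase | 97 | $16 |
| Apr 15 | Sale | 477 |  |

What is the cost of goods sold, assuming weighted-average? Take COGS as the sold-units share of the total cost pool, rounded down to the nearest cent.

COGS = $7,391.86

Apr 15, sell 477: 477/874 × $13,544.00 → $7,391.86
Ending inventory (cost pool remaining) = $6,152.14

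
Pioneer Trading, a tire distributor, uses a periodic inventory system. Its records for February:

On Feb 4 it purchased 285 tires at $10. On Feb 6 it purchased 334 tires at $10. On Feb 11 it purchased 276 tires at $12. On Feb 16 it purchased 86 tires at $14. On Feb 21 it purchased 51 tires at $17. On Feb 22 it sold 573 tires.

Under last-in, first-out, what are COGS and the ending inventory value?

Feb 22, 573 sold [LIFO — newest first]: 51 @ $17 + 86 @ $14 + 276 @ $12 + 160 @ $10 = $6,983
Ending inventory: 285 @ $10 + 174 @ $10 = $4,590

COGS = $6,983; ending inventory = $4,590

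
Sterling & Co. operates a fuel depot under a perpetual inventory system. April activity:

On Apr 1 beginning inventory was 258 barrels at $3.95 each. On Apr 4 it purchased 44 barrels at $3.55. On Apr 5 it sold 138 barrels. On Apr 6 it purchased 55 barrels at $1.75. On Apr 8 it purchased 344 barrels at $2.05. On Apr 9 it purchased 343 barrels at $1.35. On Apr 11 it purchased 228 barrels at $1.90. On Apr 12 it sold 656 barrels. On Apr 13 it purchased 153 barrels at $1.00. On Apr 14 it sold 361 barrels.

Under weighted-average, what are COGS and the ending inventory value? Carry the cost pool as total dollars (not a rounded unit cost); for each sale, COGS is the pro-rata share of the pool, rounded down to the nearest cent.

After Apr 1: 258 on hand, pool $1,019.10 (≈ $3.9500 each)
After Apr 4: 302 on hand, pool $1,175.30 (≈ $3.8917 each)
Apr 5, sell 138: 138/302 × $1,175.30 → $537.05
After Apr 6: 219 on hand, pool $734.50 (≈ $3.3539 each)
After Apr 8: 563 on hand, pool $1,439.70 (≈ $2.5572 each)
After Apr 9: 906 on hand, pool $1,902.75 (≈ $2.1002 each)
After Apr 11: 1134 on hand, pool $2,335.95 (≈ $2.0599 each)
Apr 12, sell 656: 656/1134 × $2,335.95 → $1,351.30
After Apr 13: 631 on hand, pool $1,137.65 (≈ $1.8029 each)
Apr 14, sell 361: 361/631 × $1,137.65 → $650.85
Total COGS = $537.05 + $1,351.30 + $650.85 = $2,539.20
Ending inventory (cost pool remaining) = $486.80
Check: goods available $3,026.00 = COGS $2,539.20 + ending $486.80

COGS = $2,539.20; ending inventory = $486.80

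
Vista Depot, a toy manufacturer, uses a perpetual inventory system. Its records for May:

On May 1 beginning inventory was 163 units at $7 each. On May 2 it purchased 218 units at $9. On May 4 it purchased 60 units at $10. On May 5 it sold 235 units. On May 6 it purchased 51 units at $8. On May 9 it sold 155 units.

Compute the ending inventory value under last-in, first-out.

Ending inventory = $714

May 5, 235 sold [LIFO — newest first]: 60 @ $10 + 175 @ $9 = $2,175
May 9, 155 sold [LIFO — newest first]: 51 @ $8 + 43 @ $9 + 61 @ $7 = $1,222
Total COGS = $2,175 + $1,222 = $3,397
Ending inventory: 102 @ $7 = $714
Check: goods available $4,111 = COGS $3,397 + ending $714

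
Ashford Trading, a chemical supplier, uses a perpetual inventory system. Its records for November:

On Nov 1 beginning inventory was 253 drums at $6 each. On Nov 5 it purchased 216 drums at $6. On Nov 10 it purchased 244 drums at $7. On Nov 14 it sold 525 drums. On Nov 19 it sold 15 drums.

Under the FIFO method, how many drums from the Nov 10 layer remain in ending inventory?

173

Nov 14, 525 sold [FIFO — oldest first]: 253 @ $6 + 216 @ $6 + 56 @ $7 = $3,206
Nov 19, 15 sold [FIFO — oldest first]: 15 @ $7 = $105
Total COGS = $3,206 + $105 = $3,311
Ending inventory: 173 @ $7 = $1,211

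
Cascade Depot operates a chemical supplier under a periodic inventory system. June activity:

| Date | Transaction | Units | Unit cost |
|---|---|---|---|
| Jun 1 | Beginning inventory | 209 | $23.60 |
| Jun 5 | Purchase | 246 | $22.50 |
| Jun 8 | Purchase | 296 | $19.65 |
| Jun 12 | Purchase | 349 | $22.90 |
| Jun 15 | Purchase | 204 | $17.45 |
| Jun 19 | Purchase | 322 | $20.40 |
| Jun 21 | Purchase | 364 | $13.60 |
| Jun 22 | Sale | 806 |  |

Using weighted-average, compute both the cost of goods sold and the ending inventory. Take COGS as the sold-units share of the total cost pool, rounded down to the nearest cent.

Jun 22, sell 806: 806/1990 × $39,354.90 → $15,939.72
Ending inventory (cost pool remaining) = $23,415.18

COGS = $15,939.72; ending inventory = $23,415.18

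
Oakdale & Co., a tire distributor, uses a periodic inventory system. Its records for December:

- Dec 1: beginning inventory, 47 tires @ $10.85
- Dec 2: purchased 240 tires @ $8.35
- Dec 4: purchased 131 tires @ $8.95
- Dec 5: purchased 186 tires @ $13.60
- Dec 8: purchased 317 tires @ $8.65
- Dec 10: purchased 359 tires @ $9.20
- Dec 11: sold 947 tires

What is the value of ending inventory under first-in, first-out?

Ending inventory = $3,063.60

Dec 11, 947 sold [FIFO — oldest first]: 47 @ $10.85 + 240 @ $8.35 + 131 @ $8.95 + 186 @ $13.60 + 317 @ $8.65 + 26 @ $9.20 = $9,197.25
Ending inventory: 333 @ $9.20 = $3,063.60
Check: goods available $12,260.85 = COGS $9,197.25 + ending $3,063.60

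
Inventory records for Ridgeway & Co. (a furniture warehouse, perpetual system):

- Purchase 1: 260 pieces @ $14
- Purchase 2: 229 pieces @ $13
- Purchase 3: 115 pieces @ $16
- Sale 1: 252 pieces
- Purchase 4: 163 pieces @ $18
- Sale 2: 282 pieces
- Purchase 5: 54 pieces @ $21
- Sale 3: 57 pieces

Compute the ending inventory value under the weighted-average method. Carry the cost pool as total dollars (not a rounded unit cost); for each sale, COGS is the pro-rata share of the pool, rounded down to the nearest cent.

Ending inventory = $3,759.54

After Purchase 1: 260 on hand, pool $3,640.00 (≈ $14.0000 each)
After Purchase 2: 489 on hand, pool $6,617.00 (≈ $13.5317 each)
After Purchase 3: 604 on hand, pool $8,457.00 (≈ $14.0017 each)
Sale 1, sell 252: 252/604 × $8,457.00 → $3,528.41
After Purchase 4: 515 on hand, pool $7,862.59 (≈ $15.2672 each)
Sale 2, sell 282: 282/515 × $7,862.59 → $4,305.34
After Purchase 5: 287 on hand, pool $4,691.25 (≈ $16.3458 each)
Sale 3, sell 57: 57/287 × $4,691.25 → $931.71
Total COGS = $3,528.41 + $4,305.34 + $931.71 = $8,765.46
Ending inventory (cost pool remaining) = $3,759.54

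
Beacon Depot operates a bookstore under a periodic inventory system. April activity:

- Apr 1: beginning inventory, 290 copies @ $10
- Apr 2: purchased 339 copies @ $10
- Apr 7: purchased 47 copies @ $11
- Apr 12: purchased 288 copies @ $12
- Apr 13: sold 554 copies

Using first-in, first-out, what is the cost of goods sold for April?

COGS = $5,540

Apr 13, 554 sold [FIFO — oldest first]: 290 @ $10 + 264 @ $10 = $5,540
Ending inventory: 75 @ $10 + 47 @ $11 + 288 @ $12 = $4,723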